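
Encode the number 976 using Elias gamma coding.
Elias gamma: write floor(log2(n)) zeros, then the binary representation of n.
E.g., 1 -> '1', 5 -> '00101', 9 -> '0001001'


num_bits = floor(log2(976)) + 1 = 10
leading_zeros = num_bits - 1 = 9
binary(976) = 1111010000

Elias gamma(976) = '000000000' + '1111010000' = 0000000001111010000 (19 bits)


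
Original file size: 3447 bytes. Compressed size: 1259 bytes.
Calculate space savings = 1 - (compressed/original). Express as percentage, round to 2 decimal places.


ratio = compressed/original = 1259/3447 = 0.365245
savings = 1 - ratio = 1 - 0.365245 = 0.634755
as a percentage: 0.634755 * 100 = 63.48%

Space savings = 1 - 1259/3447 = 63.48%


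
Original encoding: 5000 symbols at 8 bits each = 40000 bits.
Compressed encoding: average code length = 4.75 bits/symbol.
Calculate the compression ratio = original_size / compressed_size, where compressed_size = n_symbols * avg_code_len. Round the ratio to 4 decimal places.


original_size = n_symbols * orig_bits = 5000 * 8 = 40000 bits
compressed_size = n_symbols * avg_code_len = 5000 * 4.75 = 23750.0 bits
ratio = original_size / compressed_size = 40000 / 23750.0 = 1.6842

Compression ratio = 1.6842


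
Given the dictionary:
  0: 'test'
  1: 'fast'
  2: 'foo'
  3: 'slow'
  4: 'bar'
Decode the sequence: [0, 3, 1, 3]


Look up each index in the dictionary:
  0 -> 'test'
  3 -> 'slow'
  1 -> 'fast'
  3 -> 'slow'

Decoded: "test slow fast slow"


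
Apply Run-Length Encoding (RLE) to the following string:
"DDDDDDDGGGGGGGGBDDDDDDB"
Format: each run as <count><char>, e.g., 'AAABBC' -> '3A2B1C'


Scanning runs left to right:
  i=0: run of 'D' x 7 -> '7D'
  i=7: run of 'G' x 8 -> '8G'
  i=15: run of 'B' x 1 -> '1B'
  i=16: run of 'D' x 6 -> '6D'
  i=22: run of 'B' x 1 -> '1B'

RLE = 7D8G1B6D1B


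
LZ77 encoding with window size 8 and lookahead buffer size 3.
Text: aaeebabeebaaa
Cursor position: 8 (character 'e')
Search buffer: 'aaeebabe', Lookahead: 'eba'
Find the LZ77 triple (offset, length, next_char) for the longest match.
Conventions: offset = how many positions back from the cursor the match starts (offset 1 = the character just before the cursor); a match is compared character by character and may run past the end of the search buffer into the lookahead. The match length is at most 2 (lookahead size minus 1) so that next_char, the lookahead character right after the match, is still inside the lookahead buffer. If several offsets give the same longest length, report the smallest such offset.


Try each offset into the search buffer:
  offset=1 (pos 7, char 'e'): match length 1
  offset=2 (pos 6, char 'b'): match length 0
  offset=3 (pos 5, char 'a'): match length 0
  offset=4 (pos 4, char 'b'): match length 0
  offset=5 (pos 3, char 'e'): match length 2
  offset=6 (pos 2, char 'e'): match length 1
  offset=7 (pos 1, char 'a'): match length 0
  offset=8 (pos 0, char 'a'): match length 0
Longest match has length 2 at offset 5.
next_char = character at position 8 + 2 = 10 -> 'a'

Best match: offset=5, length=2 (matching 'eb' starting at position 3)
LZ77 triple: (5, 2, 'a')


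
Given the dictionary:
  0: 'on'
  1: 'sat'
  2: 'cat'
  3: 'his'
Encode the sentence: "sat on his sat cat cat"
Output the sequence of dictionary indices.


Look up each word in the dictionary:
  'sat' -> 1
  'on' -> 0
  'his' -> 3
  'sat' -> 1
  'cat' -> 2
  'cat' -> 2

Encoded: [1, 0, 3, 1, 2, 2]


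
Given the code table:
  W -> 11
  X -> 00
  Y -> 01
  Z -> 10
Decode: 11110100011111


Decoding:
11 -> W
11 -> W
01 -> Y
00 -> X
01 -> Y
11 -> W
11 -> W


Result: WWYXYWW


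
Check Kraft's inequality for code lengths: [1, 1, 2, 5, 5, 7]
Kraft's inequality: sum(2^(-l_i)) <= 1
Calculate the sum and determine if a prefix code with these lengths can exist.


Sum = 2^(-1) + 2^(-1) + 2^(-2) + 2^(-5) + 2^(-5) + 2^(-7)
    = 0.5 + 0.5 + 0.25 + 0.03125 + 0.03125 + 0.0078125
    = 169/128 = 1.3203125
Since 1.3203125 > 1, Kraft's inequality is NOT satisfied.
A prefix code with these lengths CANNOT exist.

Kraft sum = 1.3203125. Not satisfied.


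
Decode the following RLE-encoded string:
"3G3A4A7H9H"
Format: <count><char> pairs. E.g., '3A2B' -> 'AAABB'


Expanding each <count><char> pair:
  3G -> 'GGG'
  3A -> 'AAA'
  4A -> 'AAAA'
  7H -> 'HHHHHHH'
  9H -> 'HHHHHHHHH'

Decoded = GGGAAAAAAAHHHHHHHHHHHHHHHH


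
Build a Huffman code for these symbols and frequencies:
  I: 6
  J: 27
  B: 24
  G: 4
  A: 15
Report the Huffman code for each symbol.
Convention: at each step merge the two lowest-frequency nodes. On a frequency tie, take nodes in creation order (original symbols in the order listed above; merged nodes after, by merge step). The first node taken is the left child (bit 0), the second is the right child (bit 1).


Huffman tree construction:
Step 1: Merge G(4) + I(6) = 10
Step 2: Merge (G+I)(10) + A(15) = 25
Step 3: Merge B(24) + ((G+I)+A)(25) = 49
Step 4: Merge J(27) + (B+((G+I)+A))(49) = 76
Read each symbol's code off the tree from the root (left child = 0, right child = 1).

Codes:
  I: 1101 (length 4)
  J: 0 (length 1)
  B: 10 (length 2)
  G: 1100 (length 4)
  A: 111 (length 3)
Average code length: 160/76 = 2.1053 bits/symbol


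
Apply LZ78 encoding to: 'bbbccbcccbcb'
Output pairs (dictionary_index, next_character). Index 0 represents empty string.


LZ78 encoding steps:
Dictionary: {0: ''}
Step 1: w='' (idx 0), next='b' -> output (0, 'b'), add 'b' as idx 1
Step 2: w='b' (idx 1), next='b' -> output (1, 'b'), add 'bb' as idx 2
Step 3: w='' (idx 0), next='c' -> output (0, 'c'), add 'c' as idx 3
Step 4: w='c' (idx 3), next='b' -> output (3, 'b'), add 'cb' as idx 4
Step 5: w='c' (idx 3), next='c' -> output (3, 'c'), add 'cc' as idx 5
Step 6: w='cb' (idx 4), next='c' -> output (4, 'c'), add 'cbc' as idx 6
Step 7: w='b' (idx 1), end of input -> output (1, '')


Encoded: [(0, 'b'), (1, 'b'), (0, 'c'), (3, 'b'), (3, 'c'), (4, 'c'), (1, '')]


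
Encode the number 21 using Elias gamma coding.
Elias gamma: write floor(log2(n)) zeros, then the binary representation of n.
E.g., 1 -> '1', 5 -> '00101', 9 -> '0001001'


num_bits = floor(log2(21)) + 1 = 5
leading_zeros = num_bits - 1 = 4
binary(21) = 10101

Elias gamma(21) = '0000' + '10101' = 000010101 (9 bits)


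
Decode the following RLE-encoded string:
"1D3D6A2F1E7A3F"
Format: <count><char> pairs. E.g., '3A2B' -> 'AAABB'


Expanding each <count><char> pair:
  1D -> 'D'
  3D -> 'DDD'
  6A -> 'AAAAAA'
  2F -> 'FF'
  1E -> 'E'
  7A -> 'AAAAAAA'
  3F -> 'FFF'

Decoded = DDDDAAAAAAFFEAAAAAAAFFF


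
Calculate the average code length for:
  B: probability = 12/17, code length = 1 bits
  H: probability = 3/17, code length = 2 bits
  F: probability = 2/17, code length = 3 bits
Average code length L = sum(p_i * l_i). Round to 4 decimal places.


Weighted contributions p_i * l_i:
  B: (12/17) * 1 = 12/17
  H: (3/17) * 2 = 6/17
  F: (2/17) * 3 = 6/17
Sum = (12 + 6 + 6)/17 = 24/17

L = 24/17 = 1.4118 bits/symbol


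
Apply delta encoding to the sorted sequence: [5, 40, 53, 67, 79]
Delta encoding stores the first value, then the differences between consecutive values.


First value: 5
Deltas:
  40 - 5 = 35
  53 - 40 = 13
  67 - 53 = 14
  79 - 67 = 12


Delta encoded: [5, 35, 13, 14, 12]


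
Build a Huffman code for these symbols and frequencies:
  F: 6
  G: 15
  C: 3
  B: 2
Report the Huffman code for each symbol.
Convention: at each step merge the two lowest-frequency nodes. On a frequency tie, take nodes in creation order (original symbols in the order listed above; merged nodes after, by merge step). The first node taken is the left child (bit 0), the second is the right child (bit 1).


Huffman tree construction:
Step 1: Merge B(2) + C(3) = 5
Step 2: Merge (B+C)(5) + F(6) = 11
Step 3: Merge ((B+C)+F)(11) + G(15) = 26
Read each symbol's code off the tree from the root (left child = 0, right child = 1).

Codes:
  F: 01 (length 2)
  G: 1 (length 1)
  C: 001 (length 3)
  B: 000 (length 3)
Average code length: 42/26 = 1.6154 bits/symbol


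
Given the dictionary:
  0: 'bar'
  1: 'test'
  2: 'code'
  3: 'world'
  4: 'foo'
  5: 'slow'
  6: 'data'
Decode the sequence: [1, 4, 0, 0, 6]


Look up each index in the dictionary:
  1 -> 'test'
  4 -> 'foo'
  0 -> 'bar'
  0 -> 'bar'
  6 -> 'data'

Decoded: "test foo bar bar data"


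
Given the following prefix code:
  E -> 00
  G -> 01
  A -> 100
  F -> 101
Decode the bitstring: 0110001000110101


Decoding step by step:
Bits 01 -> G
Bits 100 -> A
Bits 01 -> G
Bits 00 -> E
Bits 01 -> G
Bits 101 -> F
Bits 01 -> G


Decoded message: GAGEGFG


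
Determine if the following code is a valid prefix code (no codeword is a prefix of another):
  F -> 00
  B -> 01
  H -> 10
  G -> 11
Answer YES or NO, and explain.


Checking each pair (does one codeword prefix another?):
  F='00' vs B='01': no prefix
  F='00' vs H='10': no prefix
  F='00' vs G='11': no prefix
  B='01' vs F='00': no prefix
  B='01' vs H='10': no prefix
  B='01' vs G='11': no prefix
  H='10' vs F='00': no prefix
  H='10' vs B='01': no prefix
  H='10' vs G='11': no prefix
  G='11' vs F='00': no prefix
  G='11' vs B='01': no prefix
  G='11' vs H='10': no prefix
No violation found over all pairs.

YES -- this is a valid prefix code. No codeword is a prefix of any other codeword.


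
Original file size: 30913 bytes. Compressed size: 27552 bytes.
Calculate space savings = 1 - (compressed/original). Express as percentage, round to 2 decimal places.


ratio = compressed/original = 27552/30913 = 0.891276
savings = 1 - ratio = 1 - 0.891276 = 0.108724
as a percentage: 0.108724 * 100 = 10.87%

Space savings = 1 - 27552/30913 = 10.87%


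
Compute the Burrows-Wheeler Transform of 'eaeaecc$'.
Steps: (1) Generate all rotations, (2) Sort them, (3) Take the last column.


Rotations (sorted):
  0: $eaeaecc -> last char: c
  1: aeaecc$e -> last char: e
  2: aecc$eae -> last char: e
  3: c$eaeaec -> last char: c
  4: cc$eaeae -> last char: e
  5: eaeaecc$ -> last char: $
  6: eaecc$ea -> last char: a
  7: ecc$eaea -> last char: a


BWT = ceece$aa


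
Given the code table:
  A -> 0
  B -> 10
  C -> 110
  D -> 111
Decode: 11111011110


Decoding:
111 -> D
110 -> C
111 -> D
10 -> B


Result: DCDB


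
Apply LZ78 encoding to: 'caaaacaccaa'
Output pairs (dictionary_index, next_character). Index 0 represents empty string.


LZ78 encoding steps:
Dictionary: {0: ''}
Step 1: w='' (idx 0), next='c' -> output (0, 'c'), add 'c' as idx 1
Step 2: w='' (idx 0), next='a' -> output (0, 'a'), add 'a' as idx 2
Step 3: w='a' (idx 2), next='a' -> output (2, 'a'), add 'aa' as idx 3
Step 4: w='a' (idx 2), next='c' -> output (2, 'c'), add 'ac' as idx 4
Step 5: w='ac' (idx 4), next='c' -> output (4, 'c'), add 'acc' as idx 5
Step 6: w='aa' (idx 3), end of input -> output (3, '')


Encoded: [(0, 'c'), (0, 'a'), (2, 'a'), (2, 'c'), (4, 'c'), (3, '')]


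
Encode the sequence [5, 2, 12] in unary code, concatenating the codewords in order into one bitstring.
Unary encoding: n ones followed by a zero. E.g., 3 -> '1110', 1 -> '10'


Encode each number as n ones followed by a terminating 0:
  5 -> 111110 (6 bits)
  2 -> 110 (3 bits)
  12 -> 1111111111110 (13 bits)
Total length = 6 + 3 + 13 = 22 bits.

Unary([5, 2, 12]) = 1111101101111111111110 (22 bits)


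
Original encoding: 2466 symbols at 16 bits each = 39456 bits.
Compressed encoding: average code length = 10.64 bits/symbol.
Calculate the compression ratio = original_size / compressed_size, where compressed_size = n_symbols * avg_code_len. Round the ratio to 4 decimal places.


original_size = n_symbols * orig_bits = 2466 * 16 = 39456 bits
compressed_size = n_symbols * avg_code_len = 2466 * 10.64 = 26238.24 bits
ratio = original_size / compressed_size = 39456 / 26238.24 = 1.5038

Compression ratio = 1.5038


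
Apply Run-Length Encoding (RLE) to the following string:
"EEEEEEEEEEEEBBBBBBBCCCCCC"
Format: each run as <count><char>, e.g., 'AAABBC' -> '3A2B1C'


Scanning runs left to right:
  i=0: run of 'E' x 12 -> '12E'
  i=12: run of 'B' x 7 -> '7B'
  i=19: run of 'C' x 6 -> '6C'

RLE = 12E7B6C


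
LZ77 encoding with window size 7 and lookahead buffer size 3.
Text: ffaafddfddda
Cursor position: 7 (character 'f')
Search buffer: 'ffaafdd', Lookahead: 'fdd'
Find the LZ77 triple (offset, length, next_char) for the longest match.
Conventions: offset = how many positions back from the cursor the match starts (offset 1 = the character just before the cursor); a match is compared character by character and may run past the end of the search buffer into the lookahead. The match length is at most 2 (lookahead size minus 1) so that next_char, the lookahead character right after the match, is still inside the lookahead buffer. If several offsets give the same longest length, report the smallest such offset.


Try each offset into the search buffer:
  offset=1 (pos 6, char 'd'): match length 0
  offset=2 (pos 5, char 'd'): match length 0
  offset=3 (pos 4, char 'f'): match length 2
  offset=4 (pos 3, char 'a'): match length 0
  offset=5 (pos 2, char 'a'): match length 0
  offset=6 (pos 1, char 'f'): match length 1
  offset=7 (pos 0, char 'f'): match length 1
Longest match has length 2 at offset 3.
next_char = character at position 7 + 2 = 9 -> 'd'

Best match: offset=3, length=2 (matching 'fd' starting at position 4)
LZ77 triple: (3, 2, 'd')


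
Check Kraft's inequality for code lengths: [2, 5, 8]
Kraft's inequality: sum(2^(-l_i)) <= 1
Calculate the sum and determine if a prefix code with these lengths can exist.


Sum = 2^(-2) + 2^(-5) + 2^(-8)
    = 0.25 + 0.03125 + 0.00390625
    = 73/256 = 0.28515625
Since 0.28515625 <= 1, Kraft's inequality IS satisfied.
A prefix code with these lengths CAN exist.

Kraft sum = 0.28515625. Satisfied.


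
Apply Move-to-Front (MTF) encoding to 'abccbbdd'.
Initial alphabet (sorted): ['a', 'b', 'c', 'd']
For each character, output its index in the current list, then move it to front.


MTF encoding:
'a': index 0 in ['a', 'b', 'c', 'd'] -> ['a', 'b', 'c', 'd']
'b': index 1 in ['a', 'b', 'c', 'd'] -> ['b', 'a', 'c', 'd']
'c': index 2 in ['b', 'a', 'c', 'd'] -> ['c', 'b', 'a', 'd']
'c': index 0 in ['c', 'b', 'a', 'd'] -> ['c', 'b', 'a', 'd']
'b': index 1 in ['c', 'b', 'a', 'd'] -> ['b', 'c', 'a', 'd']
'b': index 0 in ['b', 'c', 'a', 'd'] -> ['b', 'c', 'a', 'd']
'd': index 3 in ['b', 'c', 'a', 'd'] -> ['d', 'b', 'c', 'a']
'd': index 0 in ['d', 'b', 'c', 'a'] -> ['d', 'b', 'c', 'a']


Output: [0, 1, 2, 0, 1, 0, 3, 0]


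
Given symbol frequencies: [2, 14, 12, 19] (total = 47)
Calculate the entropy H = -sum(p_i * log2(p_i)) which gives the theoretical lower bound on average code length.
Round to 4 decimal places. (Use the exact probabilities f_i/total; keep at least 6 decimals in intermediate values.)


Per-symbol terms -p_i * log2(p_i) with p_i = f_i/47:
  p = 2/47 = 0.042553: log2(p) = -4.554589, -p*log2(p) = 0.193812
  p = 14/47 = 0.297872: log2(p) = -1.747234, -p*log2(p) = 0.520453
  p = 12/47 = 0.255319: log2(p) = -1.969626, -p*log2(p) = 0.502883
  p = 19/47 = 0.404255: log2(p) = -1.306661, -p*log2(p) = 0.528225
H = 0.193812 + 0.520453 + 0.502883 + 0.528225 = 1.745373

H = 1.7454 bits/symbol


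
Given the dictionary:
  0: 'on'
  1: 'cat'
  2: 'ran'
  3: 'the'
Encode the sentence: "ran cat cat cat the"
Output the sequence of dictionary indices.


Look up each word in the dictionary:
  'ran' -> 2
  'cat' -> 1
  'cat' -> 1
  'cat' -> 1
  'the' -> 3

Encoded: [2, 1, 1, 1, 3]


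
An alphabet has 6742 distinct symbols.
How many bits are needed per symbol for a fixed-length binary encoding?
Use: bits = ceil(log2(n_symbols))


log2(6742) = 12.719
Bracket: 2^12 = 4096 < 6742 <= 2^13 = 8192
So ceil(log2(6742)) = 13

bits = ceil(log2(6742)) = ceil(12.719) = 13 bits


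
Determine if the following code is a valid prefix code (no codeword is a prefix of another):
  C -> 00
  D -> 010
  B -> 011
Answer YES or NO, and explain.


Checking each pair (does one codeword prefix another?):
  C='00' vs D='010': no prefix
  C='00' vs B='011': no prefix
  D='010' vs C='00': no prefix
  D='010' vs B='011': no prefix
  B='011' vs C='00': no prefix
  B='011' vs D='010': no prefix
No violation found over all pairs.

YES -- this is a valid prefix code. No codeword is a prefix of any other codeword.


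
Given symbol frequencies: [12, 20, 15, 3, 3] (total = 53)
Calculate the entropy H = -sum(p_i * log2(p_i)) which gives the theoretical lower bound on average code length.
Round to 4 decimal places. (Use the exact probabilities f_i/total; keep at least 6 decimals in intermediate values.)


Per-symbol terms -p_i * log2(p_i) with p_i = f_i/53:
  p = 12/53 = 0.226415: log2(p) = -2.142958, -p*log2(p) = 0.485198
  p = 20/53 = 0.377358: log2(p) = -1.405992, -p*log2(p) = 0.530563
  p = 15/53 = 0.283019: log2(p) = -1.821030, -p*log2(p) = 0.515386
  p = 3/53 = 0.056604: log2(p) = -4.142958, -p*log2(p) = 0.234507
  p = 3/53 = 0.056604: log2(p) = -4.142958, -p*log2(p) = 0.234507
H = 0.485198 + 0.530563 + 0.515386 + 0.234507 + 0.234507 = 2.000161

H = 2.0002 bits/symbol


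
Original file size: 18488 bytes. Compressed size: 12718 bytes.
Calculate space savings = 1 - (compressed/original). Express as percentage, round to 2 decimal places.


ratio = compressed/original = 12718/18488 = 0.687906
savings = 1 - ratio = 1 - 0.687906 = 0.312094
as a percentage: 0.312094 * 100 = 31.21%

Space savings = 1 - 12718/18488 = 31.21%


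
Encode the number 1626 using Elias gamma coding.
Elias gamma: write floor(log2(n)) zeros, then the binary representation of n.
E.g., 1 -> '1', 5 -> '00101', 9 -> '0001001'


num_bits = floor(log2(1626)) + 1 = 11
leading_zeros = num_bits - 1 = 10
binary(1626) = 11001011010

Elias gamma(1626) = '0000000000' + '11001011010' = 000000000011001011010 (21 bits)


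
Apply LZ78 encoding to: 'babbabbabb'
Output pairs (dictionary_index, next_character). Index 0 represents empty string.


LZ78 encoding steps:
Dictionary: {0: ''}
Step 1: w='' (idx 0), next='b' -> output (0, 'b'), add 'b' as idx 1
Step 2: w='' (idx 0), next='a' -> output (0, 'a'), add 'a' as idx 2
Step 3: w='b' (idx 1), next='b' -> output (1, 'b'), add 'bb' as idx 3
Step 4: w='a' (idx 2), next='b' -> output (2, 'b'), add 'ab' as idx 4
Step 5: w='b' (idx 1), next='a' -> output (1, 'a'), add 'ba' as idx 5
Step 6: w='bb' (idx 3), end of input -> output (3, '')


Encoded: [(0, 'b'), (0, 'a'), (1, 'b'), (2, 'b'), (1, 'a'), (3, '')]


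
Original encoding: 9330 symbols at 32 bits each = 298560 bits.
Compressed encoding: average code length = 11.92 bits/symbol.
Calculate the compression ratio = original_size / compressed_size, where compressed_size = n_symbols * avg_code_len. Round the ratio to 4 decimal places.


original_size = n_symbols * orig_bits = 9330 * 32 = 298560 bits
compressed_size = n_symbols * avg_code_len = 9330 * 11.92 = 111213.6 bits
ratio = original_size / compressed_size = 298560 / 111213.6 = 2.6846

Compression ratio = 2.6846


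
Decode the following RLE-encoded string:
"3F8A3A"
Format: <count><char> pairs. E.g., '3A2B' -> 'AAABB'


Expanding each <count><char> pair:
  3F -> 'FFF'
  8A -> 'AAAAAAAA'
  3A -> 'AAA'

Decoded = FFFAAAAAAAAAAA


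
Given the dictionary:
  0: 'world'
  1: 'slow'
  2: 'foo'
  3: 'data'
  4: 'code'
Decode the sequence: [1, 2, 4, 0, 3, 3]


Look up each index in the dictionary:
  1 -> 'slow'
  2 -> 'foo'
  4 -> 'code'
  0 -> 'world'
  3 -> 'data'
  3 -> 'data'

Decoded: "slow foo code world data data"


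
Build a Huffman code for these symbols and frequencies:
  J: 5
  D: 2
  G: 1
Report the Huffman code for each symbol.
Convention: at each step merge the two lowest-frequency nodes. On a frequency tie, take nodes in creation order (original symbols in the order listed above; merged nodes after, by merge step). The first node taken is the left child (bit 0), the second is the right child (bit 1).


Huffman tree construction:
Step 1: Merge G(1) + D(2) = 3
Step 2: Merge (G+D)(3) + J(5) = 8
Read each symbol's code off the tree from the root (left child = 0, right child = 1).

Codes:
  J: 1 (length 1)
  D: 01 (length 2)
  G: 00 (length 2)
Average code length: 11/8 = 1.3750 bits/symbol


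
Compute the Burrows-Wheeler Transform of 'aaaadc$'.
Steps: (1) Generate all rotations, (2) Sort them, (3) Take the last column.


Rotations (sorted):
  0: $aaaadc -> last char: c
  1: aaaadc$ -> last char: $
  2: aaadc$a -> last char: a
  3: aadc$aa -> last char: a
  4: adc$aaa -> last char: a
  5: c$aaaad -> last char: d
  6: dc$aaaa -> last char: a


BWT = c$aaada


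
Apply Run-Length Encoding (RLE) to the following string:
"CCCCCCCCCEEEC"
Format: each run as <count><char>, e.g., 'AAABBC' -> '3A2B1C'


Scanning runs left to right:
  i=0: run of 'C' x 9 -> '9C'
  i=9: run of 'E' x 3 -> '3E'
  i=12: run of 'C' x 1 -> '1C'

RLE = 9C3E1C


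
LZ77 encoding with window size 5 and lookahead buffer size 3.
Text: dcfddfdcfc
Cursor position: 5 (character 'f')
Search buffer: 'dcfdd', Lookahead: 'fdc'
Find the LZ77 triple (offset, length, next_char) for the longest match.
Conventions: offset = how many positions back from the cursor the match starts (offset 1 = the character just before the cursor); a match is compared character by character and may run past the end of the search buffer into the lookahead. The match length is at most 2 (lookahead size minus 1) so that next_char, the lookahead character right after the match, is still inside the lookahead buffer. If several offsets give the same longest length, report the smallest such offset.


Try each offset into the search buffer:
  offset=1 (pos 4, char 'd'): match length 0
  offset=2 (pos 3, char 'd'): match length 0
  offset=3 (pos 2, char 'f'): match length 2
  offset=4 (pos 1, char 'c'): match length 0
  offset=5 (pos 0, char 'd'): match length 0
Longest match has length 2 at offset 3.
next_char = character at position 5 + 2 = 7 -> 'c'

Best match: offset=3, length=2 (matching 'fd' starting at position 2)
LZ77 triple: (3, 2, 'c')


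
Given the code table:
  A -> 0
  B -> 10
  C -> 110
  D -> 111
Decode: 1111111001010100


Decoding:
111 -> D
111 -> D
10 -> B
0 -> A
10 -> B
10 -> B
10 -> B
0 -> A


Result: DDBABBBA


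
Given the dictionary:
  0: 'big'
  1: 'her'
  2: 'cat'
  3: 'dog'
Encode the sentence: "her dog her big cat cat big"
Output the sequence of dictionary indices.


Look up each word in the dictionary:
  'her' -> 1
  'dog' -> 3
  'her' -> 1
  'big' -> 0
  'cat' -> 2
  'cat' -> 2
  'big' -> 0

Encoded: [1, 3, 1, 0, 2, 2, 0]


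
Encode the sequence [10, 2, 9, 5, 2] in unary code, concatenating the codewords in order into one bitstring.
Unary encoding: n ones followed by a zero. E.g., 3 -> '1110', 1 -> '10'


Encode each number as n ones followed by a terminating 0:
  10 -> 11111111110 (11 bits)
  2 -> 110 (3 bits)
  9 -> 1111111110 (10 bits)
  5 -> 111110 (6 bits)
  2 -> 110 (3 bits)
Total length = 11 + 3 + 10 + 6 + 3 = 33 bits.

Unary([10, 2, 9, 5, 2]) = 111111111101101111111110111110110 (33 bits)


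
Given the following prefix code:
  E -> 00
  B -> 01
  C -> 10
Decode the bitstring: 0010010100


Decoding step by step:
Bits 00 -> E
Bits 10 -> C
Bits 01 -> B
Bits 01 -> B
Bits 00 -> E


Decoded message: ECBBE


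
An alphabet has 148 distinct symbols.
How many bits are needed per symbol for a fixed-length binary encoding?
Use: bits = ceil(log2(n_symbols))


log2(148) = 7.2095
Bracket: 2^7 = 128 < 148 <= 2^8 = 256
So ceil(log2(148)) = 8

bits = ceil(log2(148)) = ceil(7.2095) = 8 bits


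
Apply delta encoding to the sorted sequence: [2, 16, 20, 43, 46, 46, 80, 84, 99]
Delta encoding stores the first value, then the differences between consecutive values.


First value: 2
Deltas:
  16 - 2 = 14
  20 - 16 = 4
  43 - 20 = 23
  46 - 43 = 3
  46 - 46 = 0
  80 - 46 = 34
  84 - 80 = 4
  99 - 84 = 15


Delta encoded: [2, 14, 4, 23, 3, 0, 34, 4, 15]


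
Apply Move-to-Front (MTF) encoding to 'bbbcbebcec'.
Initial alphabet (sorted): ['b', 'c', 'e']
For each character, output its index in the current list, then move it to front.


MTF encoding:
'b': index 0 in ['b', 'c', 'e'] -> ['b', 'c', 'e']
'b': index 0 in ['b', 'c', 'e'] -> ['b', 'c', 'e']
'b': index 0 in ['b', 'c', 'e'] -> ['b', 'c', 'e']
'c': index 1 in ['b', 'c', 'e'] -> ['c', 'b', 'e']
'b': index 1 in ['c', 'b', 'e'] -> ['b', 'c', 'e']
'e': index 2 in ['b', 'c', 'e'] -> ['e', 'b', 'c']
'b': index 1 in ['e', 'b', 'c'] -> ['b', 'e', 'c']
'c': index 2 in ['b', 'e', 'c'] -> ['c', 'b', 'e']
'e': index 2 in ['c', 'b', 'e'] -> ['e', 'c', 'b']
'c': index 1 in ['e', 'c', 'b'] -> ['c', 'e', 'b']


Output: [0, 0, 0, 1, 1, 2, 1, 2, 2, 1]


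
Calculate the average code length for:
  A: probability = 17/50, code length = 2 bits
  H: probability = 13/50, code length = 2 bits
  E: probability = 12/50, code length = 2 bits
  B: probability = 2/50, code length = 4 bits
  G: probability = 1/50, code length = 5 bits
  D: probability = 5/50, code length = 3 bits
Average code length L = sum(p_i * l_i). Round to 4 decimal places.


Weighted contributions p_i * l_i:
  A: (17/50) * 2 = 34/50
  H: (13/50) * 2 = 26/50
  E: (12/50) * 2 = 24/50
  B: (2/50) * 4 = 8/50
  G: (1/50) * 5 = 5/50
  D: (5/50) * 3 = 15/50
Sum = (34 + 26 + 24 + 8 + 5 + 15)/50 = 112/50

L = 112/50 = 2.2400 bits/symbol


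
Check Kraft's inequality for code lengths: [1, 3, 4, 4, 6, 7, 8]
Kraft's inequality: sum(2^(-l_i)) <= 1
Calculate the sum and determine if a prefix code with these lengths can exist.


Sum = 2^(-1) + 2^(-3) + 2^(-4) + 2^(-4) + 2^(-6) + 2^(-7) + 2^(-8)
    = 0.5 + 0.125 + 0.0625 + 0.0625 + 0.015625 + 0.0078125 + 0.00390625
    = 199/256 = 0.77734375
Since 0.77734375 <= 1, Kraft's inequality IS satisfied.
A prefix code with these lengths CAN exist.

Kraft sum = 0.77734375. Satisfied.


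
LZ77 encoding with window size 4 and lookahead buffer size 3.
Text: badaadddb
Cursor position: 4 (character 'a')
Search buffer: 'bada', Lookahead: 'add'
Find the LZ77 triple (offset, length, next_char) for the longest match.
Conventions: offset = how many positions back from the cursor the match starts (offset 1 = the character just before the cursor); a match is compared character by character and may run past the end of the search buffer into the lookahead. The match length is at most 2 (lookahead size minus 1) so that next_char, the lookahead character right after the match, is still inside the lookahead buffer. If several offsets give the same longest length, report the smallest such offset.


Try each offset into the search buffer:
  offset=1 (pos 3, char 'a'): match length 1
  offset=2 (pos 2, char 'd'): match length 0
  offset=3 (pos 1, char 'a'): match length 2
  offset=4 (pos 0, char 'b'): match length 0
Longest match has length 2 at offset 3.
next_char = character at position 4 + 2 = 6 -> 'd'

Best match: offset=3, length=2 (matching 'ad' starting at position 1)
LZ77 triple: (3, 2, 'd')


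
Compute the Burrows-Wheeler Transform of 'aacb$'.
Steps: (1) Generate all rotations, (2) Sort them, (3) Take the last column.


Rotations (sorted):
  0: $aacb -> last char: b
  1: aacb$ -> last char: $
  2: acb$a -> last char: a
  3: b$aac -> last char: c
  4: cb$aa -> last char: a


BWT = b$aca


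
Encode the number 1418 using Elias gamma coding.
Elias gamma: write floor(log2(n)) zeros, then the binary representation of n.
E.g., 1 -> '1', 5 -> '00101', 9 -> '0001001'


num_bits = floor(log2(1418)) + 1 = 11
leading_zeros = num_bits - 1 = 10
binary(1418) = 10110001010

Elias gamma(1418) = '0000000000' + '10110001010' = 000000000010110001010 (21 bits)


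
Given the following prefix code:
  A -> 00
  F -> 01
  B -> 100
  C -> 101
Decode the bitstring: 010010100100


Decoding step by step:
Bits 01 -> F
Bits 00 -> A
Bits 101 -> C
Bits 00 -> A
Bits 100 -> B


Decoded message: FACAB


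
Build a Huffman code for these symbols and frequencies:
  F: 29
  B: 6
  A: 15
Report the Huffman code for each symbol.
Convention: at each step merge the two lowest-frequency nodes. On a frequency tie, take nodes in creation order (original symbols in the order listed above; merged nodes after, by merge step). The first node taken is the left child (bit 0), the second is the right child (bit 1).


Huffman tree construction:
Step 1: Merge B(6) + A(15) = 21
Step 2: Merge (B+A)(21) + F(29) = 50
Read each symbol's code off the tree from the root (left child = 0, right child = 1).

Codes:
  F: 1 (length 1)
  B: 00 (length 2)
  A: 01 (length 2)
Average code length: 71/50 = 1.4200 bits/symbol


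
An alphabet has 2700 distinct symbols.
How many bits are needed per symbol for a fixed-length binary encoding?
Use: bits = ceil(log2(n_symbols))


log2(2700) = 11.3987
Bracket: 2^11 = 2048 < 2700 <= 2^12 = 4096
So ceil(log2(2700)) = 12

bits = ceil(log2(2700)) = ceil(11.3987) = 12 bits


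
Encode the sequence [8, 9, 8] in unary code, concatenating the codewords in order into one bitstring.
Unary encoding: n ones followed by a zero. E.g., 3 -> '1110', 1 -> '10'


Encode each number as n ones followed by a terminating 0:
  8 -> 111111110 (9 bits)
  9 -> 1111111110 (10 bits)
  8 -> 111111110 (9 bits)
Total length = 9 + 10 + 9 = 28 bits.

Unary([8, 9, 8]) = 1111111101111111110111111110 (28 bits)


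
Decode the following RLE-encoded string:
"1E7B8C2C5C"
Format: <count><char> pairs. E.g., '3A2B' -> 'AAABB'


Expanding each <count><char> pair:
  1E -> 'E'
  7B -> 'BBBBBBB'
  8C -> 'CCCCCCCC'
  2C -> 'CC'
  5C -> 'CCCCC'

Decoded = EBBBBBBBCCCCCCCCCCCCCCC


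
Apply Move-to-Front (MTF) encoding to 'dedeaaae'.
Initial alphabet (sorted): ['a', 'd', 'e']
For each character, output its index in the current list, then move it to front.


MTF encoding:
'd': index 1 in ['a', 'd', 'e'] -> ['d', 'a', 'e']
'e': index 2 in ['d', 'a', 'e'] -> ['e', 'd', 'a']
'd': index 1 in ['e', 'd', 'a'] -> ['d', 'e', 'a']
'e': index 1 in ['d', 'e', 'a'] -> ['e', 'd', 'a']
'a': index 2 in ['e', 'd', 'a'] -> ['a', 'e', 'd']
'a': index 0 in ['a', 'e', 'd'] -> ['a', 'e', 'd']
'a': index 0 in ['a', 'e', 'd'] -> ['a', 'e', 'd']
'e': index 1 in ['a', 'e', 'd'] -> ['e', 'a', 'd']


Output: [1, 2, 1, 1, 2, 0, 0, 1]


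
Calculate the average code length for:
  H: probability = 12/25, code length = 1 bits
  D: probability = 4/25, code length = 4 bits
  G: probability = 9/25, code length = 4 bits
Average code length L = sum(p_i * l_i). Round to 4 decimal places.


Weighted contributions p_i * l_i:
  H: (12/25) * 1 = 12/25
  D: (4/25) * 4 = 16/25
  G: (9/25) * 4 = 36/25
Sum = (12 + 16 + 36)/25 = 64/25

L = 64/25 = 2.5600 bits/symbol


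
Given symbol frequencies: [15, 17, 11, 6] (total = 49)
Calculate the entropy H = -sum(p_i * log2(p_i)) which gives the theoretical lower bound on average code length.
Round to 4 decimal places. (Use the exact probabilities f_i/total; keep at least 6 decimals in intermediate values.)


Per-symbol terms -p_i * log2(p_i) with p_i = f_i/49:
  p = 15/49 = 0.306122: log2(p) = -1.707819, -p*log2(p) = 0.522802
  p = 17/49 = 0.346939: log2(p) = -1.527247, -p*log2(p) = 0.529861
  p = 11/49 = 0.224490: log2(p) = -2.155278, -p*log2(p) = 0.483838
  p = 6/49 = 0.122449: log2(p) = -3.029747, -p*log2(p) = 0.370989
H = 0.522802 + 0.529861 + 0.483838 + 0.370989 = 1.907490

H = 1.9075 bits/symbol


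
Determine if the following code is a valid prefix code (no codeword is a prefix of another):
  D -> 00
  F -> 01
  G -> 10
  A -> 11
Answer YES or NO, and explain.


Checking each pair (does one codeword prefix another?):
  D='00' vs F='01': no prefix
  D='00' vs G='10': no prefix
  D='00' vs A='11': no prefix
  F='01' vs D='00': no prefix
  F='01' vs G='10': no prefix
  F='01' vs A='11': no prefix
  G='10' vs D='00': no prefix
  G='10' vs F='01': no prefix
  G='10' vs A='11': no prefix
  A='11' vs D='00': no prefix
  A='11' vs F='01': no prefix
  A='11' vs G='10': no prefix
No violation found over all pairs.

YES -- this is a valid prefix code. No codeword is a prefix of any other codeword.


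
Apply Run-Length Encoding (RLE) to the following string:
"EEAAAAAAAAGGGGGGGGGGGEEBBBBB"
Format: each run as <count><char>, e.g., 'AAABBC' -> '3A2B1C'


Scanning runs left to right:
  i=0: run of 'E' x 2 -> '2E'
  i=2: run of 'A' x 8 -> '8A'
  i=10: run of 'G' x 11 -> '11G'
  i=21: run of 'E' x 2 -> '2E'
  i=23: run of 'B' x 5 -> '5B'

RLE = 2E8A11G2E5B


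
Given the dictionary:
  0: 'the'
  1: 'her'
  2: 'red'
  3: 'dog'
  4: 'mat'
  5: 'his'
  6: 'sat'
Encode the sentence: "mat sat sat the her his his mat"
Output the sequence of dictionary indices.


Look up each word in the dictionary:
  'mat' -> 4
  'sat' -> 6
  'sat' -> 6
  'the' -> 0
  'her' -> 1
  'his' -> 5
  'his' -> 5
  'mat' -> 4

Encoded: [4, 6, 6, 0, 1, 5, 5, 4]


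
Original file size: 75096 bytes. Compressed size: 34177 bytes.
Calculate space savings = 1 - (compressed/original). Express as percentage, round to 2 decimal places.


ratio = compressed/original = 34177/75096 = 0.455111
savings = 1 - ratio = 1 - 0.455111 = 0.544889
as a percentage: 0.544889 * 100 = 54.49%

Space savings = 1 - 34177/75096 = 54.49%


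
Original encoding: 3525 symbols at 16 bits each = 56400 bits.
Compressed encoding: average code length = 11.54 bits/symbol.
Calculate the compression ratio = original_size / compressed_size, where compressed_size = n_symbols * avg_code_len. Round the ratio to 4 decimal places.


original_size = n_symbols * orig_bits = 3525 * 16 = 56400 bits
compressed_size = n_symbols * avg_code_len = 3525 * 11.54 = 40678.5 bits
ratio = original_size / compressed_size = 56400 / 40678.5 = 1.3865

Compression ratio = 1.3865


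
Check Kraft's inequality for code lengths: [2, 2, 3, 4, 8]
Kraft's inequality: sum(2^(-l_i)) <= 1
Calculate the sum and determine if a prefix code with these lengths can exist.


Sum = 2^(-2) + 2^(-2) + 2^(-3) + 2^(-4) + 2^(-8)
    = 0.25 + 0.25 + 0.125 + 0.0625 + 0.00390625
    = 177/256 = 0.69140625
Since 0.69140625 <= 1, Kraft's inequality IS satisfied.
A prefix code with these lengths CAN exist.

Kraft sum = 0.69140625. Satisfied.


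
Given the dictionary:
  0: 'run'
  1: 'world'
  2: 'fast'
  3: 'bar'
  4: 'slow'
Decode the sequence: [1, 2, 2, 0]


Look up each index in the dictionary:
  1 -> 'world'
  2 -> 'fast'
  2 -> 'fast'
  0 -> 'run'

Decoded: "world fast fast run"


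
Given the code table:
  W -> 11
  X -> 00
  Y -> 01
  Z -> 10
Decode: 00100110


Decoding:
00 -> X
10 -> Z
01 -> Y
10 -> Z


Result: XZYZ


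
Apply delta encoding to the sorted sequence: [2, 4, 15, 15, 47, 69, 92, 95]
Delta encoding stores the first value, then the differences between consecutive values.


First value: 2
Deltas:
  4 - 2 = 2
  15 - 4 = 11
  15 - 15 = 0
  47 - 15 = 32
  69 - 47 = 22
  92 - 69 = 23
  95 - 92 = 3


Delta encoded: [2, 2, 11, 0, 32, 22, 23, 3]


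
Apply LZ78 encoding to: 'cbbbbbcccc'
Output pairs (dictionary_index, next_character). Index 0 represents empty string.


LZ78 encoding steps:
Dictionary: {0: ''}
Step 1: w='' (idx 0), next='c' -> output (0, 'c'), add 'c' as idx 1
Step 2: w='' (idx 0), next='b' -> output (0, 'b'), add 'b' as idx 2
Step 3: w='b' (idx 2), next='b' -> output (2, 'b'), add 'bb' as idx 3
Step 4: w='bb' (idx 3), next='c' -> output (3, 'c'), add 'bbc' as idx 4
Step 5: w='c' (idx 1), next='c' -> output (1, 'c'), add 'cc' as idx 5
Step 6: w='c' (idx 1), end of input -> output (1, '')


Encoded: [(0, 'c'), (0, 'b'), (2, 'b'), (3, 'c'), (1, 'c'), (1, '')]


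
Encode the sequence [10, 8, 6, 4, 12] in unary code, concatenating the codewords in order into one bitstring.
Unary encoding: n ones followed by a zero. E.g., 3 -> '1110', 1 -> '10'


Encode each number as n ones followed by a terminating 0:
  10 -> 11111111110 (11 bits)
  8 -> 111111110 (9 bits)
  6 -> 1111110 (7 bits)
  4 -> 11110 (5 bits)
  12 -> 1111111111110 (13 bits)
Total length = 11 + 9 + 7 + 5 + 13 = 45 bits.

Unary([10, 8, 6, 4, 12]) = 111111111101111111101111110111101111111111110 (45 bits)


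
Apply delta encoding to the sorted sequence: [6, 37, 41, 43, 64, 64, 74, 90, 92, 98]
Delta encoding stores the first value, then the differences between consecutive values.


First value: 6
Deltas:
  37 - 6 = 31
  41 - 37 = 4
  43 - 41 = 2
  64 - 43 = 21
  64 - 64 = 0
  74 - 64 = 10
  90 - 74 = 16
  92 - 90 = 2
  98 - 92 = 6


Delta encoded: [6, 31, 4, 2, 21, 0, 10, 16, 2, 6]


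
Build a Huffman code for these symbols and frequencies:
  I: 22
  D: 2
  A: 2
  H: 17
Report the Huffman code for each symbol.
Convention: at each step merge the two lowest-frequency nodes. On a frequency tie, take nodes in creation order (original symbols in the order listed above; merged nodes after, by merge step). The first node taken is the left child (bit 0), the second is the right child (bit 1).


Huffman tree construction:
Step 1: Merge D(2) + A(2) = 4
Step 2: Merge (D+A)(4) + H(17) = 21
Step 3: Merge ((D+A)+H)(21) + I(22) = 43
Read each symbol's code off the tree from the root (left child = 0, right child = 1).

Codes:
  I: 1 (length 1)
  D: 000 (length 3)
  A: 001 (length 3)
  H: 01 (length 2)
Average code length: 68/43 = 1.5814 bits/symbol


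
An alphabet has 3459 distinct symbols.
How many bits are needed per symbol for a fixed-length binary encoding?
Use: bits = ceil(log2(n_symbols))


log2(3459) = 11.7561
Bracket: 2^11 = 2048 < 3459 <= 2^12 = 4096
So ceil(log2(3459)) = 12

bits = ceil(log2(3459)) = ceil(11.7561) = 12 bits


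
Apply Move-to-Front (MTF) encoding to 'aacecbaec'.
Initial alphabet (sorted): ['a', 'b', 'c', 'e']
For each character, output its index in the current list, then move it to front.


MTF encoding:
'a': index 0 in ['a', 'b', 'c', 'e'] -> ['a', 'b', 'c', 'e']
'a': index 0 in ['a', 'b', 'c', 'e'] -> ['a', 'b', 'c', 'e']
'c': index 2 in ['a', 'b', 'c', 'e'] -> ['c', 'a', 'b', 'e']
'e': index 3 in ['c', 'a', 'b', 'e'] -> ['e', 'c', 'a', 'b']
'c': index 1 in ['e', 'c', 'a', 'b'] -> ['c', 'e', 'a', 'b']
'b': index 3 in ['c', 'e', 'a', 'b'] -> ['b', 'c', 'e', 'a']
'a': index 3 in ['b', 'c', 'e', 'a'] -> ['a', 'b', 'c', 'e']
'e': index 3 in ['a', 'b', 'c', 'e'] -> ['e', 'a', 'b', 'c']
'c': index 3 in ['e', 'a', 'b', 'c'] -> ['c', 'e', 'a', 'b']


Output: [0, 0, 2, 3, 1, 3, 3, 3, 3]


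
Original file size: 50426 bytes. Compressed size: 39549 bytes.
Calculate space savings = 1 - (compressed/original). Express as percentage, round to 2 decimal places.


ratio = compressed/original = 39549/50426 = 0.784298
savings = 1 - ratio = 1 - 0.784298 = 0.215702
as a percentage: 0.215702 * 100 = 21.57%

Space savings = 1 - 39549/50426 = 21.57%


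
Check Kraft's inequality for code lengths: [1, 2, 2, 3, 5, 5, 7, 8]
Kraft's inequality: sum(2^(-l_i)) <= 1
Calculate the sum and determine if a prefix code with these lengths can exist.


Sum = 2^(-1) + 2^(-2) + 2^(-2) + 2^(-3) + 2^(-5) + 2^(-5) + 2^(-7) + 2^(-8)
    = 0.5 + 0.25 + 0.25 + 0.125 + 0.03125 + 0.03125 + 0.0078125 + 0.00390625
    = 307/256 = 1.19921875
Since 1.19921875 > 1, Kraft's inequality is NOT satisfied.
A prefix code with these lengths CANNOT exist.

Kraft sum = 1.19921875. Not satisfied.


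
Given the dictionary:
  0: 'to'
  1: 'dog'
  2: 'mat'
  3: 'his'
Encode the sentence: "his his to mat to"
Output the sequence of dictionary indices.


Look up each word in the dictionary:
  'his' -> 3
  'his' -> 3
  'to' -> 0
  'mat' -> 2
  'to' -> 0

Encoded: [3, 3, 0, 2, 0]


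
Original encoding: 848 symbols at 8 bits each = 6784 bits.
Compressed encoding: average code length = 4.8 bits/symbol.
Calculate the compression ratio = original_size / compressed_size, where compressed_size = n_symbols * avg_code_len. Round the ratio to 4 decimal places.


original_size = n_symbols * orig_bits = 848 * 8 = 6784 bits
compressed_size = n_symbols * avg_code_len = 848 * 4.8 = 4070.4 bits
ratio = original_size / compressed_size = 6784 / 4070.4 = 1.6667

Compression ratio = 1.6667


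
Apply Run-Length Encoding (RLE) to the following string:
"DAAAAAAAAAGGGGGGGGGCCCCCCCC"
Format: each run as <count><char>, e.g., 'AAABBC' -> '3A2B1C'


Scanning runs left to right:
  i=0: run of 'D' x 1 -> '1D'
  i=1: run of 'A' x 9 -> '9A'
  i=10: run of 'G' x 9 -> '9G'
  i=19: run of 'C' x 8 -> '8C'

RLE = 1D9A9G8C
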